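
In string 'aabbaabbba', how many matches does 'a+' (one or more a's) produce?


Pattern 'a+' matches one or more consecutive a's.
String: 'aabbaabbba'
Scanning for runs of a:
  Match 1: 'aa' (length 2)
  Match 2: 'aa' (length 2)
  Match 3: 'a' (length 1)
Total matches: 3

3


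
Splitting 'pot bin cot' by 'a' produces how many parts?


Splitting by 'a' breaks the string at each occurrence of the separator.
Text: 'pot bin cot'
Parts after split:
  Part 1: 'pot bin cot'
Total parts: 1

1


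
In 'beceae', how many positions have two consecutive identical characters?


Looking for consecutive identical characters in 'beceae':
  pos 0-1: 'b' vs 'e' -> different
  pos 1-2: 'e' vs 'c' -> different
  pos 2-3: 'c' vs 'e' -> different
  pos 3-4: 'e' vs 'a' -> different
  pos 4-5: 'a' vs 'e' -> different
Consecutive identical pairs: []
Count: 0

0


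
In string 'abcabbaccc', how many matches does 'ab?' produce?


Pattern 'ab?' matches 'a' optionally followed by 'b'.
String: 'abcabbaccc'
Scanning left to right for 'a' then checking next char:
  Match 1: 'ab' (a followed by b)
  Match 2: 'ab' (a followed by b)
  Match 3: 'a' (a not followed by b)
Total matches: 3

3


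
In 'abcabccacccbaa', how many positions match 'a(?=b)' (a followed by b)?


Lookahead 'a(?=b)' matches 'a' only when followed by 'b'.
String: 'abcabccacccbaa'
Checking each position where char is 'a':
  pos 0: 'a' -> MATCH (next='b')
  pos 3: 'a' -> MATCH (next='b')
  pos 7: 'a' -> no (next='c')
  pos 12: 'a' -> no (next='a')
Matching positions: [0, 3]
Count: 2

2


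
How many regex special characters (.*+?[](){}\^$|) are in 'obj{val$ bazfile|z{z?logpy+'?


Regex special characters are: . * + ? [ ] ( ) { } \ ^ $ |
Scanning 'obj{val$ bazfile|z{z?logpy+':
  pos 3: '{' -> SPECIAL
  pos 7: '$' -> SPECIAL
  pos 16: '|' -> SPECIAL
  pos 18: '{' -> SPECIAL
  pos 20: '?' -> SPECIAL
  pos 26: '+' -> SPECIAL
Special chars found: ['{', '$', '|', '{', '?', '+']
Total: 6

6


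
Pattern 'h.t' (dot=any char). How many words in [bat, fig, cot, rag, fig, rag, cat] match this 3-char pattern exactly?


Pattern 'h.t' means: starts with 'h', any single char, ends with 't'.
Checking each word (must be exactly 3 chars):
  'bat' (len=3): no
  'fig' (len=3): no
  'cot' (len=3): no
  'rag' (len=3): no
  'fig' (len=3): no
  'rag' (len=3): no
  'cat' (len=3): no
Matching words: []
Total: 0

0


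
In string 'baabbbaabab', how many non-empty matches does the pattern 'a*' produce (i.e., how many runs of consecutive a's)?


Pattern 'a*' matches zero or more a's. We want non-empty runs of consecutive a's.
String: 'baabbbaabab'
Walking through the string to find runs of a's:
  Run 1: positions 1-2 -> 'aa'
  Run 2: positions 6-7 -> 'aa'
  Run 3: positions 9-9 -> 'a'
Non-empty runs found: ['aa', 'aa', 'a']
Count: 3

3


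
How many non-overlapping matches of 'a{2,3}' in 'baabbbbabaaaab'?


Pattern 'a{2,3}' matches between 2 and 3 consecutive a's (greedy).
String: 'baabbbbabaaaab'
Finding runs of a's and applying greedy matching:
  Run at pos 1: 'aa' (length 2)
  Run at pos 7: 'a' (length 1)
  Run at pos 9: 'aaaa' (length 4)
Matches: ['aa', 'aaa']
Count: 2

2


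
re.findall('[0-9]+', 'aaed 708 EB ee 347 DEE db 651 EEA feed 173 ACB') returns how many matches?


Pattern '[0-9]+' finds one or more digits.
Text: 'aaed 708 EB ee 347 DEE db 651 EEA feed 173 ACB'
Scanning for matches:
  Match 1: '708'
  Match 2: '347'
  Match 3: '651'
  Match 4: '173'
Total matches: 4

4


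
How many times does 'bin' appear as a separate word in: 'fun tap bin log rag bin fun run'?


Scanning each word for exact match 'bin':
  Word 1: 'fun' -> no
  Word 2: 'tap' -> no
  Word 3: 'bin' -> MATCH
  Word 4: 'log' -> no
  Word 5: 'rag' -> no
  Word 6: 'bin' -> MATCH
  Word 7: 'fun' -> no
  Word 8: 'run' -> no
Total matches: 2

2


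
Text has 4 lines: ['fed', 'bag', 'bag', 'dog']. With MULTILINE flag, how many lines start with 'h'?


With MULTILINE flag, ^ matches the start of each line.
Lines: ['fed', 'bag', 'bag', 'dog']
Checking which lines start with 'h':
  Line 1: 'fed' -> no
  Line 2: 'bag' -> no
  Line 3: 'bag' -> no
  Line 4: 'dog' -> no
Matching lines: []
Count: 0

0


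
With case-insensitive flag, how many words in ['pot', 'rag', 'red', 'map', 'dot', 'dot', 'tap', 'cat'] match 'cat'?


Case-insensitive matching: compare each word's lowercase form to 'cat'.
  'pot' -> lower='pot' -> no
  'rag' -> lower='rag' -> no
  'red' -> lower='red' -> no
  'map' -> lower='map' -> no
  'dot' -> lower='dot' -> no
  'dot' -> lower='dot' -> no
  'tap' -> lower='tap' -> no
  'cat' -> lower='cat' -> MATCH
Matches: ['cat']
Count: 1

1


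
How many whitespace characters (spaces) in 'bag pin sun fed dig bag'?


\s matches whitespace characters (spaces, tabs, etc.).
Text: 'bag pin sun fed dig bag'
This text has 6 words separated by spaces.
Number of spaces = number of words - 1 = 6 - 1 = 5

5


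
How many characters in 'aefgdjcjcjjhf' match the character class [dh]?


Character class [dh] matches any of: {d, h}
Scanning string 'aefgdjcjcjjhf' character by character:
  pos 0: 'a' -> no
  pos 1: 'e' -> no
  pos 2: 'f' -> no
  pos 3: 'g' -> no
  pos 4: 'd' -> MATCH
  pos 5: 'j' -> no
  pos 6: 'c' -> no
  pos 7: 'j' -> no
  pos 8: 'c' -> no
  pos 9: 'j' -> no
  pos 10: 'j' -> no
  pos 11: 'h' -> MATCH
  pos 12: 'f' -> no
Total matches: 2

2


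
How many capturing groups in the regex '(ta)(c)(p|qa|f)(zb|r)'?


To count capturing groups, count each '(' that starts a group.
Pattern: '(ta)(c)(p|qa|f)(zb|r)'
Walking through the pattern:
  Position 0: '(' -> group #1
  Position 4: '(' -> group #2
  Position 7: '(' -> group #3
  Position 15: '(' -> group #4
Total capturing groups: 4

4


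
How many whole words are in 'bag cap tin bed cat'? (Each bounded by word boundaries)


Word boundaries (\b) mark the start/end of each word.
Text: 'bag cap tin bed cat'
Splitting by whitespace:
  Word 1: 'bag'
  Word 2: 'cap'
  Word 3: 'tin'
  Word 4: 'bed'
  Word 5: 'cat'
Total whole words: 5

5


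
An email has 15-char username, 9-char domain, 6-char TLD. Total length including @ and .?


An email address has format: username@domain.tld
Username length: 15
'@' character: 1
Domain length: 9
'.' character: 1
TLD length: 6
Total = 15 + 1 + 9 + 1 + 6 = 32

32


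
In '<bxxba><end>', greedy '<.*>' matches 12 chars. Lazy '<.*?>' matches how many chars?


Greedy '<.*>' tries to match as MUCH as possible.
Lazy '<.*?>' tries to match as LITTLE as possible.

String: '<bxxba><end>'
Greedy '<.*>' starts at first '<' and extends to the LAST '>': '<bxxba><end>' (12 chars)
Lazy '<.*?>' starts at first '<' and stops at the FIRST '>': '<bxxba>' (7 chars)

7


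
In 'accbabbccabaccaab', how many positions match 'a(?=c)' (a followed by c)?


Lookahead 'a(?=c)' matches 'a' only when followed by 'c'.
String: 'accbabbccabaccaab'
Checking each position where char is 'a':
  pos 0: 'a' -> MATCH (next='c')
  pos 4: 'a' -> no (next='b')
  pos 9: 'a' -> no (next='b')
  pos 11: 'a' -> MATCH (next='c')
  pos 14: 'a' -> no (next='a')
  pos 15: 'a' -> no (next='b')
Matching positions: [0, 11]
Count: 2

2


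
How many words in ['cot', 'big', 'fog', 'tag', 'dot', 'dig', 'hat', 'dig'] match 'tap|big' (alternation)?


Alternation 'tap|big' matches either 'tap' or 'big'.
Checking each word:
  'cot' -> no
  'big' -> MATCH
  'fog' -> no
  'tag' -> no
  'dot' -> no
  'dig' -> no
  'hat' -> no
  'dig' -> no
Matches: ['big']
Count: 1

1


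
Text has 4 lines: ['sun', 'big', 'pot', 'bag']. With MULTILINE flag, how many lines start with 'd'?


With MULTILINE flag, ^ matches the start of each line.
Lines: ['sun', 'big', 'pot', 'bag']
Checking which lines start with 'd':
  Line 1: 'sun' -> no
  Line 2: 'big' -> no
  Line 3: 'pot' -> no
  Line 4: 'bag' -> no
Matching lines: []
Count: 0

0


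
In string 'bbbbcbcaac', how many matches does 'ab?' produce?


Pattern 'ab?' matches 'a' optionally followed by 'b'.
String: 'bbbbcbcaac'
Scanning left to right for 'a' then checking next char:
  Match 1: 'a' (a not followed by b)
  Match 2: 'a' (a not followed by b)
Total matches: 2

2


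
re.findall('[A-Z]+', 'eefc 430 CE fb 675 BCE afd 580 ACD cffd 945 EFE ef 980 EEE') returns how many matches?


Pattern '[A-Z]+' finds one or more uppercase letters.
Text: 'eefc 430 CE fb 675 BCE afd 580 ACD cffd 945 EFE ef 980 EEE'
Scanning for matches:
  Match 1: 'CE'
  Match 2: 'BCE'
  Match 3: 'ACD'
  Match 4: 'EFE'
  Match 5: 'EEE'
Total matches: 5

5


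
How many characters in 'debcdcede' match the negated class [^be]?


Negated class [^be] matches any char NOT in {b, e}
Scanning 'debcdcede':
  pos 0: 'd' -> MATCH
  pos 1: 'e' -> no (excluded)
  pos 2: 'b' -> no (excluded)
  pos 3: 'c' -> MATCH
  pos 4: 'd' -> MATCH
  pos 5: 'c' -> MATCH
  pos 6: 'e' -> no (excluded)
  pos 7: 'd' -> MATCH
  pos 8: 'e' -> no (excluded)
Total matches: 5

5


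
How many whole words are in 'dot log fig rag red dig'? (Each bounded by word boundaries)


Word boundaries (\b) mark the start/end of each word.
Text: 'dot log fig rag red dig'
Splitting by whitespace:
  Word 1: 'dot'
  Word 2: 'log'
  Word 3: 'fig'
  Word 4: 'rag'
  Word 5: 'red'
  Word 6: 'dig'
Total whole words: 6

6


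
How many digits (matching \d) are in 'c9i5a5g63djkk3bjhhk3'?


\d matches any digit 0-9.
Scanning 'c9i5a5g63djkk3bjhhk3':
  pos 1: '9' -> DIGIT
  pos 3: '5' -> DIGIT
  pos 5: '5' -> DIGIT
  pos 7: '6' -> DIGIT
  pos 8: '3' -> DIGIT
  pos 13: '3' -> DIGIT
  pos 19: '3' -> DIGIT
Digits found: ['9', '5', '5', '6', '3', '3', '3']
Total: 7

7


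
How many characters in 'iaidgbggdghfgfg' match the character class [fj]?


Character class [fj] matches any of: {f, j}
Scanning string 'iaidgbggdghfgfg' character by character:
  pos 0: 'i' -> no
  pos 1: 'a' -> no
  pos 2: 'i' -> no
  pos 3: 'd' -> no
  pos 4: 'g' -> no
  pos 5: 'b' -> no
  pos 6: 'g' -> no
  pos 7: 'g' -> no
  pos 8: 'd' -> no
  pos 9: 'g' -> no
  pos 10: 'h' -> no
  pos 11: 'f' -> MATCH
  pos 12: 'g' -> no
  pos 13: 'f' -> MATCH
  pos 14: 'g' -> no
Total matches: 2

2


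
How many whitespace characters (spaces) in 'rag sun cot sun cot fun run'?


\s matches whitespace characters (spaces, tabs, etc.).
Text: 'rag sun cot sun cot fun run'
This text has 7 words separated by spaces.
Number of spaces = number of words - 1 = 7 - 1 = 6

6


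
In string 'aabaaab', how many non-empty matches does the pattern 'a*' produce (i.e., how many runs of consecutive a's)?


Pattern 'a*' matches zero or more a's. We want non-empty runs of consecutive a's.
String: 'aabaaab'
Walking through the string to find runs of a's:
  Run 1: positions 0-1 -> 'aa'
  Run 2: positions 3-5 -> 'aaa'
Non-empty runs found: ['aa', 'aaa']
Count: 2

2


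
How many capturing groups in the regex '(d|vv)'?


To count capturing groups, count each '(' that starts a group.
Pattern: '(d|vv)'
Walking through the pattern:
  Position 0: '(' -> group #1
Total capturing groups: 1

1


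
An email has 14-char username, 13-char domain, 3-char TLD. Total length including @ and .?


An email address has format: username@domain.tld
Username length: 14
'@' character: 1
Domain length: 13
'.' character: 1
TLD length: 3
Total = 14 + 1 + 13 + 1 + 3 = 32

32


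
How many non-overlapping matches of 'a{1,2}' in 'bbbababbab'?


Pattern 'a{1,2}' matches between 1 and 2 consecutive a's (greedy).
String: 'bbbababbab'
Finding runs of a's and applying greedy matching:
  Run at pos 3: 'a' (length 1)
  Run at pos 5: 'a' (length 1)
  Run at pos 8: 'a' (length 1)
Matches: ['a', 'a', 'a']
Count: 3

3


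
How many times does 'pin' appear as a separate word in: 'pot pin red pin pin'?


Scanning each word for exact match 'pin':
  Word 1: 'pot' -> no
  Word 2: 'pin' -> MATCH
  Word 3: 'red' -> no
  Word 4: 'pin' -> MATCH
  Word 5: 'pin' -> MATCH
Total matches: 3

3


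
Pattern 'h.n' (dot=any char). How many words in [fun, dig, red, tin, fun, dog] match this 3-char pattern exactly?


Pattern 'h.n' means: starts with 'h', any single char, ends with 'n'.
Checking each word (must be exactly 3 chars):
  'fun' (len=3): no
  'dig' (len=3): no
  'red' (len=3): no
  'tin' (len=3): no
  'fun' (len=3): no
  'dog' (len=3): no
Matching words: []
Total: 0

0


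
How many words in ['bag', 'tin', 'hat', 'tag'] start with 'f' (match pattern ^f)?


Pattern ^f anchors to start of word. Check which words begin with 'f':
  'bag' -> no
  'tin' -> no
  'hat' -> no
  'tag' -> no
Matching words: []
Count: 0

0


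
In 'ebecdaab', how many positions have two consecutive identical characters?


Looking for consecutive identical characters in 'ebecdaab':
  pos 0-1: 'e' vs 'b' -> different
  pos 1-2: 'b' vs 'e' -> different
  pos 2-3: 'e' vs 'c' -> different
  pos 3-4: 'c' vs 'd' -> different
  pos 4-5: 'd' vs 'a' -> different
  pos 5-6: 'a' vs 'a' -> MATCH ('aa')
  pos 6-7: 'a' vs 'b' -> different
Consecutive identical pairs: ['aa']
Count: 1

1


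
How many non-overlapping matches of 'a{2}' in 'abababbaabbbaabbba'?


Pattern 'a{2}' matches exactly 2 consecutive a's (greedy, non-overlapping).
String: 'abababbaabbbaabbba'
Scanning for runs of a's:
  Run at pos 0: 'a' (length 1) -> 0 match(es)
  Run at pos 2: 'a' (length 1) -> 0 match(es)
  Run at pos 4: 'a' (length 1) -> 0 match(es)
  Run at pos 7: 'aa' (length 2) -> 1 match(es)
  Run at pos 12: 'aa' (length 2) -> 1 match(es)
  Run at pos 17: 'a' (length 1) -> 0 match(es)
Matches found: ['aa', 'aa']
Total: 2

2


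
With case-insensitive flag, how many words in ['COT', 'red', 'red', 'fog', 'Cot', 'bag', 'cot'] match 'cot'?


Case-insensitive matching: compare each word's lowercase form to 'cot'.
  'COT' -> lower='cot' -> MATCH
  'red' -> lower='red' -> no
  'red' -> lower='red' -> no
  'fog' -> lower='fog' -> no
  'Cot' -> lower='cot' -> MATCH
  'bag' -> lower='bag' -> no
  'cot' -> lower='cot' -> MATCH
Matches: ['COT', 'Cot', 'cot']
Count: 3

3


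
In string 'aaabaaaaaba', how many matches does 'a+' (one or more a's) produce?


Pattern 'a+' matches one or more consecutive a's.
String: 'aaabaaaaaba'
Scanning for runs of a:
  Match 1: 'aaa' (length 3)
  Match 2: 'aaaaa' (length 5)
  Match 3: 'a' (length 1)
Total matches: 3

3


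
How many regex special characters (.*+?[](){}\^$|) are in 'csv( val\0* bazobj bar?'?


Regex special characters are: . * + ? [ ] ( ) { } \ ^ $ |
Scanning 'csv( val\0* bazobj bar?':
  pos 3: '(' -> SPECIAL
  pos 8: '\' -> SPECIAL
  pos 10: '*' -> SPECIAL
  pos 22: '?' -> SPECIAL
Special chars found: ['(', '\\', '*', '?']
Total: 4

4


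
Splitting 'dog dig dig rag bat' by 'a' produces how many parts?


Splitting by 'a' breaks the string at each occurrence of the separator.
Text: 'dog dig dig rag bat'
Parts after split:
  Part 1: 'dog dig dig r'
  Part 2: 'g b'
  Part 3: 't'
Total parts: 3

3


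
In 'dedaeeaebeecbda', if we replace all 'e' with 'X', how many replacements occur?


re.sub('e', 'X', text) replaces every occurrence of 'e' with 'X'.
Text: 'dedaeeaebeecbda'
Scanning for 'e':
  pos 1: 'e' -> replacement #1
  pos 4: 'e' -> replacement #2
  pos 5: 'e' -> replacement #3
  pos 7: 'e' -> replacement #4
  pos 9: 'e' -> replacement #5
  pos 10: 'e' -> replacement #6
Total replacements: 6

6


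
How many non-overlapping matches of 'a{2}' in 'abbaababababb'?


Pattern 'a{2}' matches exactly 2 consecutive a's (greedy, non-overlapping).
String: 'abbaababababb'
Scanning for runs of a's:
  Run at pos 0: 'a' (length 1) -> 0 match(es)
  Run at pos 3: 'aa' (length 2) -> 1 match(es)
  Run at pos 6: 'a' (length 1) -> 0 match(es)
  Run at pos 8: 'a' (length 1) -> 0 match(es)
  Run at pos 10: 'a' (length 1) -> 0 match(es)
Matches found: ['aa']
Total: 1

1


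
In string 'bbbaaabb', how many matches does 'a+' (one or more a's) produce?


Pattern 'a+' matches one or more consecutive a's.
String: 'bbbaaabb'
Scanning for runs of a:
  Match 1: 'aaa' (length 3)
Total matches: 1

1


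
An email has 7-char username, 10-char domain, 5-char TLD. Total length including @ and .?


An email address has format: username@domain.tld
Username length: 7
'@' character: 1
Domain length: 10
'.' character: 1
TLD length: 5
Total = 7 + 1 + 10 + 1 + 5 = 24

24


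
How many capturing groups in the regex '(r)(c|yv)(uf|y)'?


To count capturing groups, count each '(' that starts a group.
Pattern: '(r)(c|yv)(uf|y)'
Walking through the pattern:
  Position 0: '(' -> group #1
  Position 3: '(' -> group #2
  Position 9: '(' -> group #3
Total capturing groups: 3

3


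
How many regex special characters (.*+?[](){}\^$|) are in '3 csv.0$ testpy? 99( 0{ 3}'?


Regex special characters are: . * + ? [ ] ( ) { } \ ^ $ |
Scanning '3 csv.0$ testpy? 99( 0{ 3}':
  pos 5: '.' -> SPECIAL
  pos 7: '$' -> SPECIAL
  pos 15: '?' -> SPECIAL
  pos 19: '(' -> SPECIAL
  pos 22: '{' -> SPECIAL
  pos 25: '}' -> SPECIAL
Special chars found: ['.', '$', '?', '(', '{', '}']
Total: 6

6


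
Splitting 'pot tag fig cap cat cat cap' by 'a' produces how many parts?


Splitting by 'a' breaks the string at each occurrence of the separator.
Text: 'pot tag fig cap cat cat cap'
Parts after split:
  Part 1: 'pot t'
  Part 2: 'g fig c'
  Part 3: 'p c'
  Part 4: 't c'
  Part 5: 't c'
  Part 6: 'p'
Total parts: 6

6


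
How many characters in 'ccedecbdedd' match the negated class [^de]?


Negated class [^de] matches any char NOT in {d, e}
Scanning 'ccedecbdedd':
  pos 0: 'c' -> MATCH
  pos 1: 'c' -> MATCH
  pos 2: 'e' -> no (excluded)
  pos 3: 'd' -> no (excluded)
  pos 4: 'e' -> no (excluded)
  pos 5: 'c' -> MATCH
  pos 6: 'b' -> MATCH
  pos 7: 'd' -> no (excluded)
  pos 8: 'e' -> no (excluded)
  pos 9: 'd' -> no (excluded)
  pos 10: 'd' -> no (excluded)
Total matches: 4

4


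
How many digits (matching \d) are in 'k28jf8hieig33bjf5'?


\d matches any digit 0-9.
Scanning 'k28jf8hieig33bjf5':
  pos 1: '2' -> DIGIT
  pos 2: '8' -> DIGIT
  pos 5: '8' -> DIGIT
  pos 11: '3' -> DIGIT
  pos 12: '3' -> DIGIT
  pos 16: '5' -> DIGIT
Digits found: ['2', '8', '8', '3', '3', '5']
Total: 6

6


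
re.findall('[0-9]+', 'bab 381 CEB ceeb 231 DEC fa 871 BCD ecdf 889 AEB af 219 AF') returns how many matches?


Pattern '[0-9]+' finds one or more digits.
Text: 'bab 381 CEB ceeb 231 DEC fa 871 BCD ecdf 889 AEB af 219 AF'
Scanning for matches:
  Match 1: '381'
  Match 2: '231'
  Match 3: '871'
  Match 4: '889'
  Match 5: '219'
Total matches: 5

5


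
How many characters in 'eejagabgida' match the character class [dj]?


Character class [dj] matches any of: {d, j}
Scanning string 'eejagabgida' character by character:
  pos 0: 'e' -> no
  pos 1: 'e' -> no
  pos 2: 'j' -> MATCH
  pos 3: 'a' -> no
  pos 4: 'g' -> no
  pos 5: 'a' -> no
  pos 6: 'b' -> no
  pos 7: 'g' -> no
  pos 8: 'i' -> no
  pos 9: 'd' -> MATCH
  pos 10: 'a' -> no
Total matches: 2

2


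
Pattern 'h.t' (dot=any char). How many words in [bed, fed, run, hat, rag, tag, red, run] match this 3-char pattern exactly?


Pattern 'h.t' means: starts with 'h', any single char, ends with 't'.
Checking each word (must be exactly 3 chars):
  'bed' (len=3): no
  'fed' (len=3): no
  'run' (len=3): no
  'hat' (len=3): MATCH
  'rag' (len=3): no
  'tag' (len=3): no
  'red' (len=3): no
  'run' (len=3): no
Matching words: ['hat']
Total: 1

1


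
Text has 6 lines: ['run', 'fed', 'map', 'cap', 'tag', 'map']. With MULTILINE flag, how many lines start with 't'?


With MULTILINE flag, ^ matches the start of each line.
Lines: ['run', 'fed', 'map', 'cap', 'tag', 'map']
Checking which lines start with 't':
  Line 1: 'run' -> no
  Line 2: 'fed' -> no
  Line 3: 'map' -> no
  Line 4: 'cap' -> no
  Line 5: 'tag' -> MATCH
  Line 6: 'map' -> no
Matching lines: ['tag']
Count: 1

1


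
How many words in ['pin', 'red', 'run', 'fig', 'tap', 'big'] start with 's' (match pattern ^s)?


Pattern ^s anchors to start of word. Check which words begin with 's':
  'pin' -> no
  'red' -> no
  'run' -> no
  'fig' -> no
  'tap' -> no
  'big' -> no
Matching words: []
Count: 0

0


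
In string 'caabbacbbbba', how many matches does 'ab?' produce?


Pattern 'ab?' matches 'a' optionally followed by 'b'.
String: 'caabbacbbbba'
Scanning left to right for 'a' then checking next char:
  Match 1: 'a' (a not followed by b)
  Match 2: 'ab' (a followed by b)
  Match 3: 'a' (a not followed by b)
  Match 4: 'a' (a not followed by b)
Total matches: 4

4


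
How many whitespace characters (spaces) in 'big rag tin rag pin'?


\s matches whitespace characters (spaces, tabs, etc.).
Text: 'big rag tin rag pin'
This text has 5 words separated by spaces.
Number of spaces = number of words - 1 = 5 - 1 = 4

4


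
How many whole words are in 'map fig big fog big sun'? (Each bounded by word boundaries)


Word boundaries (\b) mark the start/end of each word.
Text: 'map fig big fog big sun'
Splitting by whitespace:
  Word 1: 'map'
  Word 2: 'fig'
  Word 3: 'big'
  Word 4: 'fog'
  Word 5: 'big'
  Word 6: 'sun'
Total whole words: 6

6


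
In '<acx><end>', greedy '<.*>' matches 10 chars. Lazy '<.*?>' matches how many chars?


Greedy '<.*>' tries to match as MUCH as possible.
Lazy '<.*?>' tries to match as LITTLE as possible.

String: '<acx><end>'
Greedy '<.*>' starts at first '<' and extends to the LAST '>': '<acx><end>' (10 chars)
Lazy '<.*?>' starts at first '<' and stops at the FIRST '>': '<acx>' (5 chars)

5


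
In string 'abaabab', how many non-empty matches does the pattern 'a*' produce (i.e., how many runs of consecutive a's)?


Pattern 'a*' matches zero or more a's. We want non-empty runs of consecutive a's.
String: 'abaabab'
Walking through the string to find runs of a's:
  Run 1: positions 0-0 -> 'a'
  Run 2: positions 2-3 -> 'aa'
  Run 3: positions 5-5 -> 'a'
Non-empty runs found: ['a', 'aa', 'a']
Count: 3

3


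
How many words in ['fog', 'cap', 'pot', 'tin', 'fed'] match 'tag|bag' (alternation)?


Alternation 'tag|bag' matches either 'tag' or 'bag'.
Checking each word:
  'fog' -> no
  'cap' -> no
  'pot' -> no
  'tin' -> no
  'fed' -> no
Matches: []
Count: 0

0


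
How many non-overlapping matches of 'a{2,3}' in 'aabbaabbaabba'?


Pattern 'a{2,3}' matches between 2 and 3 consecutive a's (greedy).
String: 'aabbaabbaabba'
Finding runs of a's and applying greedy matching:
  Run at pos 0: 'aa' (length 2)
  Run at pos 4: 'aa' (length 2)
  Run at pos 8: 'aa' (length 2)
  Run at pos 12: 'a' (length 1)
Matches: ['aa', 'aa', 'aa']
Count: 3

3


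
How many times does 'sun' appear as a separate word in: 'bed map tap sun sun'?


Scanning each word for exact match 'sun':
  Word 1: 'bed' -> no
  Word 2: 'map' -> no
  Word 3: 'tap' -> no
  Word 4: 'sun' -> MATCH
  Word 5: 'sun' -> MATCH
Total matches: 2

2


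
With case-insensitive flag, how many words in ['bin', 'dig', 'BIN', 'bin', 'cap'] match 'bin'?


Case-insensitive matching: compare each word's lowercase form to 'bin'.
  'bin' -> lower='bin' -> MATCH
  'dig' -> lower='dig' -> no
  'BIN' -> lower='bin' -> MATCH
  'bin' -> lower='bin' -> MATCH
  'cap' -> lower='cap' -> no
Matches: ['bin', 'BIN', 'bin']
Count: 3

3


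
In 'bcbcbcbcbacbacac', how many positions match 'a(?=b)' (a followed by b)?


Lookahead 'a(?=b)' matches 'a' only when followed by 'b'.
String: 'bcbcbcbcbacbacac'
Checking each position where char is 'a':
  pos 9: 'a' -> no (next='c')
  pos 12: 'a' -> no (next='c')
  pos 14: 'a' -> no (next='c')
Matching positions: []
Count: 0

0


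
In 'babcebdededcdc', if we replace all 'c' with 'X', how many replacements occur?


re.sub('c', 'X', text) replaces every occurrence of 'c' with 'X'.
Text: 'babcebdededcdc'
Scanning for 'c':
  pos 3: 'c' -> replacement #1
  pos 11: 'c' -> replacement #2
  pos 13: 'c' -> replacement #3
Total replacements: 3

3


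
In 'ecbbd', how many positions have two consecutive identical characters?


Looking for consecutive identical characters in 'ecbbd':
  pos 0-1: 'e' vs 'c' -> different
  pos 1-2: 'c' vs 'b' -> different
  pos 2-3: 'b' vs 'b' -> MATCH ('bb')
  pos 3-4: 'b' vs 'd' -> different
Consecutive identical pairs: ['bb']
Count: 1

1


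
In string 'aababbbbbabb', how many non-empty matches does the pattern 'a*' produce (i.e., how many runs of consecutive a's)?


Pattern 'a*' matches zero or more a's. We want non-empty runs of consecutive a's.
String: 'aababbbbbabb'
Walking through the string to find runs of a's:
  Run 1: positions 0-1 -> 'aa'
  Run 2: positions 3-3 -> 'a'
  Run 3: positions 9-9 -> 'a'
Non-empty runs found: ['aa', 'a', 'a']
Count: 3

3


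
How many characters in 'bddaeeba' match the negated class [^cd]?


Negated class [^cd] matches any char NOT in {c, d}
Scanning 'bddaeeba':
  pos 0: 'b' -> MATCH
  pos 1: 'd' -> no (excluded)
  pos 2: 'd' -> no (excluded)
  pos 3: 'a' -> MATCH
  pos 4: 'e' -> MATCH
  pos 5: 'e' -> MATCH
  pos 6: 'b' -> MATCH
  pos 7: 'a' -> MATCH
Total matches: 6

6


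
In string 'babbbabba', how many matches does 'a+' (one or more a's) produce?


Pattern 'a+' matches one or more consecutive a's.
String: 'babbbabba'
Scanning for runs of a:
  Match 1: 'a' (length 1)
  Match 2: 'a' (length 1)
  Match 3: 'a' (length 1)
Total matches: 3

3


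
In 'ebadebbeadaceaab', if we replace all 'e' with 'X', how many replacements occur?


re.sub('e', 'X', text) replaces every occurrence of 'e' with 'X'.
Text: 'ebadebbeadaceaab'
Scanning for 'e':
  pos 0: 'e' -> replacement #1
  pos 4: 'e' -> replacement #2
  pos 7: 'e' -> replacement #3
  pos 12: 'e' -> replacement #4
Total replacements: 4

4


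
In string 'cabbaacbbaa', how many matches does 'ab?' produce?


Pattern 'ab?' matches 'a' optionally followed by 'b'.
String: 'cabbaacbbaa'
Scanning left to right for 'a' then checking next char:
  Match 1: 'ab' (a followed by b)
  Match 2: 'a' (a not followed by b)
  Match 3: 'a' (a not followed by b)
  Match 4: 'a' (a not followed by b)
  Match 5: 'a' (a not followed by b)
Total matches: 5

5


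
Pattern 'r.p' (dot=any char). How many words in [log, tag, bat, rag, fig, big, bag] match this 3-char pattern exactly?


Pattern 'r.p' means: starts with 'r', any single char, ends with 'p'.
Checking each word (must be exactly 3 chars):
  'log' (len=3): no
  'tag' (len=3): no
  'bat' (len=3): no
  'rag' (len=3): no
  'fig' (len=3): no
  'big' (len=3): no
  'bag' (len=3): no
Matching words: []
Total: 0

0


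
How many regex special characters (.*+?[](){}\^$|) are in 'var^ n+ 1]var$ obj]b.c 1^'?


Regex special characters are: . * + ? [ ] ( ) { } \ ^ $ |
Scanning 'var^ n+ 1]var$ obj]b.c 1^':
  pos 3: '^' -> SPECIAL
  pos 6: '+' -> SPECIAL
  pos 9: ']' -> SPECIAL
  pos 13: '$' -> SPECIAL
  pos 18: ']' -> SPECIAL
  pos 20: '.' -> SPECIAL
  pos 24: '^' -> SPECIAL
Special chars found: ['^', '+', ']', '$', ']', '.', '^']
Total: 7

7


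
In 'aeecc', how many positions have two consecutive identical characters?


Looking for consecutive identical characters in 'aeecc':
  pos 0-1: 'a' vs 'e' -> different
  pos 1-2: 'e' vs 'e' -> MATCH ('ee')
  pos 2-3: 'e' vs 'c' -> different
  pos 3-4: 'c' vs 'c' -> MATCH ('cc')
Consecutive identical pairs: ['ee', 'cc']
Count: 2

2


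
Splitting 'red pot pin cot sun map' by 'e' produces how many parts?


Splitting by 'e' breaks the string at each occurrence of the separator.
Text: 'red pot pin cot sun map'
Parts after split:
  Part 1: 'r'
  Part 2: 'd pot pin cot sun map'
Total parts: 2

2


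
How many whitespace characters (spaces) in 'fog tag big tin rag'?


\s matches whitespace characters (spaces, tabs, etc.).
Text: 'fog tag big tin rag'
This text has 5 words separated by spaces.
Number of spaces = number of words - 1 = 5 - 1 = 4

4


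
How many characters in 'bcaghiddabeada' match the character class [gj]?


Character class [gj] matches any of: {g, j}
Scanning string 'bcaghiddabeada' character by character:
  pos 0: 'b' -> no
  pos 1: 'c' -> no
  pos 2: 'a' -> no
  pos 3: 'g' -> MATCH
  pos 4: 'h' -> no
  pos 5: 'i' -> no
  pos 6: 'd' -> no
  pos 7: 'd' -> no
  pos 8: 'a' -> no
  pos 9: 'b' -> no
  pos 10: 'e' -> no
  pos 11: 'a' -> no
  pos 12: 'd' -> no
  pos 13: 'a' -> no
Total matches: 1

1


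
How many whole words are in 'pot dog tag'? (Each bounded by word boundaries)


Word boundaries (\b) mark the start/end of each word.
Text: 'pot dog tag'
Splitting by whitespace:
  Word 1: 'pot'
  Word 2: 'dog'
  Word 3: 'tag'
Total whole words: 3

3


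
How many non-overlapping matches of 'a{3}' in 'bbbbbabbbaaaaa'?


Pattern 'a{3}' matches exactly 3 consecutive a's (greedy, non-overlapping).
String: 'bbbbbabbbaaaaa'
Scanning for runs of a's:
  Run at pos 5: 'a' (length 1) -> 0 match(es)
  Run at pos 9: 'aaaaa' (length 5) -> 1 match(es)
Matches found: ['aaa']
Total: 1

1


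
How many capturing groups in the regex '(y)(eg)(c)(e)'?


To count capturing groups, count each '(' that starts a group.
Pattern: '(y)(eg)(c)(e)'
Walking through the pattern:
  Position 0: '(' -> group #1
  Position 3: '(' -> group #2
  Position 7: '(' -> group #3
  Position 10: '(' -> group #4
Total capturing groups: 4

4


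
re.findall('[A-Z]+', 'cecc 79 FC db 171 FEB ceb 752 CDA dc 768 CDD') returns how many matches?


Pattern '[A-Z]+' finds one or more uppercase letters.
Text: 'cecc 79 FC db 171 FEB ceb 752 CDA dc 768 CDD'
Scanning for matches:
  Match 1: 'FC'
  Match 2: 'FEB'
  Match 3: 'CDA'
  Match 4: 'CDD'
Total matches: 4

4


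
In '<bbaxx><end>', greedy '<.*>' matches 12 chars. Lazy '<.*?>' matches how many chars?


Greedy '<.*>' tries to match as MUCH as possible.
Lazy '<.*?>' tries to match as LITTLE as possible.

String: '<bbaxx><end>'
Greedy '<.*>' starts at first '<' and extends to the LAST '>': '<bbaxx><end>' (12 chars)
Lazy '<.*?>' starts at first '<' and stops at the FIRST '>': '<bbaxx>' (7 chars)

7


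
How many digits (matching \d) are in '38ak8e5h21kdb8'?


\d matches any digit 0-9.
Scanning '38ak8e5h21kdb8':
  pos 0: '3' -> DIGIT
  pos 1: '8' -> DIGIT
  pos 4: '8' -> DIGIT
  pos 6: '5' -> DIGIT
  pos 8: '2' -> DIGIT
  pos 9: '1' -> DIGIT
  pos 13: '8' -> DIGIT
Digits found: ['3', '8', '8', '5', '2', '1', '8']
Total: 7

7


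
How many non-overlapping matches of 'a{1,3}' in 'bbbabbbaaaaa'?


Pattern 'a{1,3}' matches between 1 and 3 consecutive a's (greedy).
String: 'bbbabbbaaaaa'
Finding runs of a's and applying greedy matching:
  Run at pos 3: 'a' (length 1)
  Run at pos 7: 'aaaaa' (length 5)
Matches: ['a', 'aaa', 'aa']
Count: 3

3


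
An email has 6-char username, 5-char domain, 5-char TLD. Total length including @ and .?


An email address has format: username@domain.tld
Username length: 6
'@' character: 1
Domain length: 5
'.' character: 1
TLD length: 5
Total = 6 + 1 + 5 + 1 + 5 = 18

18


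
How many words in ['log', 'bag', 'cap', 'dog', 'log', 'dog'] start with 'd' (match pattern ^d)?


Pattern ^d anchors to start of word. Check which words begin with 'd':
  'log' -> no
  'bag' -> no
  'cap' -> no
  'dog' -> MATCH (starts with 'd')
  'log' -> no
  'dog' -> MATCH (starts with 'd')
Matching words: ['dog', 'dog']
Count: 2

2


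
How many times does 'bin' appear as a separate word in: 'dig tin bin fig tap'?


Scanning each word for exact match 'bin':
  Word 1: 'dig' -> no
  Word 2: 'tin' -> no
  Word 3: 'bin' -> MATCH
  Word 4: 'fig' -> no
  Word 5: 'tap' -> no
Total matches: 1

1


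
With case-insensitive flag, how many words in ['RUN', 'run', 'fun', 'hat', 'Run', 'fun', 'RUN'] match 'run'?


Case-insensitive matching: compare each word's lowercase form to 'run'.
  'RUN' -> lower='run' -> MATCH
  'run' -> lower='run' -> MATCH
  'fun' -> lower='fun' -> no
  'hat' -> lower='hat' -> no
  'Run' -> lower='run' -> MATCH
  'fun' -> lower='fun' -> no
  'RUN' -> lower='run' -> MATCH
Matches: ['RUN', 'run', 'Run', 'RUN']
Count: 4

4


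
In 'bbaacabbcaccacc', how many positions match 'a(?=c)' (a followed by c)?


Lookahead 'a(?=c)' matches 'a' only when followed by 'c'.
String: 'bbaacabbcaccacc'
Checking each position where char is 'a':
  pos 2: 'a' -> no (next='a')
  pos 3: 'a' -> MATCH (next='c')
  pos 5: 'a' -> no (next='b')
  pos 9: 'a' -> MATCH (next='c')
  pos 12: 'a' -> MATCH (next='c')
Matching positions: [3, 9, 12]
Count: 3

3


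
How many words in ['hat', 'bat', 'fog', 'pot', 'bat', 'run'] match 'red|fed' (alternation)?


Alternation 'red|fed' matches either 'red' or 'fed'.
Checking each word:
  'hat' -> no
  'bat' -> no
  'fog' -> no
  'pot' -> no
  'bat' -> no
  'run' -> no
Matches: []
Count: 0

0


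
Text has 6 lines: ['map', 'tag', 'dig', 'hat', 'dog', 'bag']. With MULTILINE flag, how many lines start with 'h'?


With MULTILINE flag, ^ matches the start of each line.
Lines: ['map', 'tag', 'dig', 'hat', 'dog', 'bag']
Checking which lines start with 'h':
  Line 1: 'map' -> no
  Line 2: 'tag' -> no
  Line 3: 'dig' -> no
  Line 4: 'hat' -> MATCH
  Line 5: 'dog' -> no
  Line 6: 'bag' -> no
Matching lines: ['hat']
Count: 1

1


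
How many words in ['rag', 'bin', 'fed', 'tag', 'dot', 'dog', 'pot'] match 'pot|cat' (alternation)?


Alternation 'pot|cat' matches either 'pot' or 'cat'.
Checking each word:
  'rag' -> no
  'bin' -> no
  'fed' -> no
  'tag' -> no
  'dot' -> no
  'dog' -> no
  'pot' -> MATCH
Matches: ['pot']
Count: 1

1


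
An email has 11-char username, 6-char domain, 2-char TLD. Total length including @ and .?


An email address has format: username@domain.tld
Username length: 11
'@' character: 1
Domain length: 6
'.' character: 1
TLD length: 2
Total = 11 + 1 + 6 + 1 + 2 = 21

21


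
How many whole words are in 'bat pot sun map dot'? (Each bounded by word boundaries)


Word boundaries (\b) mark the start/end of each word.
Text: 'bat pot sun map dot'
Splitting by whitespace:
  Word 1: 'bat'
  Word 2: 'pot'
  Word 3: 'sun'
  Word 4: 'map'
  Word 5: 'dot'
Total whole words: 5

5


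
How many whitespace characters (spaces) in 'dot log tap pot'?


\s matches whitespace characters (spaces, tabs, etc.).
Text: 'dot log tap pot'
This text has 4 words separated by spaces.
Number of spaces = number of words - 1 = 4 - 1 = 3

3


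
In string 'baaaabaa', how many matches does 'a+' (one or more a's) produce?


Pattern 'a+' matches one or more consecutive a's.
String: 'baaaabaa'
Scanning for runs of a:
  Match 1: 'aaaa' (length 4)
  Match 2: 'aa' (length 2)
Total matches: 2

2


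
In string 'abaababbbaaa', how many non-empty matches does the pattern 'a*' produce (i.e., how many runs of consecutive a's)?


Pattern 'a*' matches zero or more a's. We want non-empty runs of consecutive a's.
String: 'abaababbbaaa'
Walking through the string to find runs of a's:
  Run 1: positions 0-0 -> 'a'
  Run 2: positions 2-3 -> 'aa'
  Run 3: positions 5-5 -> 'a'
  Run 4: positions 9-11 -> 'aaa'
Non-empty runs found: ['a', 'aa', 'a', 'aaa']
Count: 4

4


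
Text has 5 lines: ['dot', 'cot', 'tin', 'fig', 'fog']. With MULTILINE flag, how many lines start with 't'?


With MULTILINE flag, ^ matches the start of each line.
Lines: ['dot', 'cot', 'tin', 'fig', 'fog']
Checking which lines start with 't':
  Line 1: 'dot' -> no
  Line 2: 'cot' -> no
  Line 3: 'tin' -> MATCH
  Line 4: 'fig' -> no
  Line 5: 'fog' -> no
Matching lines: ['tin']
Count: 1

1


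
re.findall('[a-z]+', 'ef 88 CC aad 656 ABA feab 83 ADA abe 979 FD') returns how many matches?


Pattern '[a-z]+' finds one or more lowercase letters.
Text: 'ef 88 CC aad 656 ABA feab 83 ADA abe 979 FD'
Scanning for matches:
  Match 1: 'ef'
  Match 2: 'aad'
  Match 3: 'feab'
  Match 4: 'abe'
Total matches: 4

4


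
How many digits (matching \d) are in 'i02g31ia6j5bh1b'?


\d matches any digit 0-9.
Scanning 'i02g31ia6j5bh1b':
  pos 1: '0' -> DIGIT
  pos 2: '2' -> DIGIT
  pos 4: '3' -> DIGIT
  pos 5: '1' -> DIGIT
  pos 8: '6' -> DIGIT
  pos 10: '5' -> DIGIT
  pos 13: '1' -> DIGIT
Digits found: ['0', '2', '3', '1', '6', '5', '1']
Total: 7

7


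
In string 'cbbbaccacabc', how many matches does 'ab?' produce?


Pattern 'ab?' matches 'a' optionally followed by 'b'.
String: 'cbbbaccacabc'
Scanning left to right for 'a' then checking next char:
  Match 1: 'a' (a not followed by b)
  Match 2: 'a' (a not followed by b)
  Match 3: 'ab' (a followed by b)
Total matches: 3

3


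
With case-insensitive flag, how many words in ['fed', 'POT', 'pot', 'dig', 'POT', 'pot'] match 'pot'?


Case-insensitive matching: compare each word's lowercase form to 'pot'.
  'fed' -> lower='fed' -> no
  'POT' -> lower='pot' -> MATCH
  'pot' -> lower='pot' -> MATCH
  'dig' -> lower='dig' -> no
  'POT' -> lower='pot' -> MATCH
  'pot' -> lower='pot' -> MATCH
Matches: ['POT', 'pot', 'POT', 'pot']
Count: 4

4


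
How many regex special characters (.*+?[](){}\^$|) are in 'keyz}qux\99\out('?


Regex special characters are: . * + ? [ ] ( ) { } \ ^ $ |
Scanning 'keyz}qux\99\out(':
  pos 4: '}' -> SPECIAL
  pos 8: '\' -> SPECIAL
  pos 11: '\' -> SPECIAL
  pos 15: '(' -> SPECIAL
Special chars found: ['}', '\\', '\\', '(']
Total: 4

4


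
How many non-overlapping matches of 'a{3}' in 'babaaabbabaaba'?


Pattern 'a{3}' matches exactly 3 consecutive a's (greedy, non-overlapping).
String: 'babaaabbabaaba'
Scanning for runs of a's:
  Run at pos 1: 'a' (length 1) -> 0 match(es)
  Run at pos 3: 'aaa' (length 3) -> 1 match(es)
  Run at pos 8: 'a' (length 1) -> 0 match(es)
  Run at pos 10: 'aa' (length 2) -> 0 match(es)
  Run at pos 13: 'a' (length 1) -> 0 match(es)
Matches found: ['aaa']
Total: 1

1


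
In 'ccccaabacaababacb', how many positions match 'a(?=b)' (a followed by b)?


Lookahead 'a(?=b)' matches 'a' only when followed by 'b'.
String: 'ccccaabacaababacb'
Checking each position where char is 'a':
  pos 4: 'a' -> no (next='a')
  pos 5: 'a' -> MATCH (next='b')
  pos 7: 'a' -> no (next='c')
  pos 9: 'a' -> no (next='a')
  pos 10: 'a' -> MATCH (next='b')
  pos 12: 'a' -> MATCH (next='b')
  pos 14: 'a' -> no (next='c')
Matching positions: [5, 10, 12]
Count: 3

3


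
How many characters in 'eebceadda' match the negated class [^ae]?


Negated class [^ae] matches any char NOT in {a, e}
Scanning 'eebceadda':
  pos 0: 'e' -> no (excluded)
  pos 1: 'e' -> no (excluded)
  pos 2: 'b' -> MATCH
  pos 3: 'c' -> MATCH
  pos 4: 'e' -> no (excluded)
  pos 5: 'a' -> no (excluded)
  pos 6: 'd' -> MATCH
  pos 7: 'd' -> MATCH
  pos 8: 'a' -> no (excluded)
Total matches: 4

4


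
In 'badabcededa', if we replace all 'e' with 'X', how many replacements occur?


re.sub('e', 'X', text) replaces every occurrence of 'e' with 'X'.
Text: 'badabcededa'
Scanning for 'e':
  pos 6: 'e' -> replacement #1
  pos 8: 'e' -> replacement #2
Total replacements: 2

2


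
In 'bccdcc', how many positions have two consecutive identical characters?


Looking for consecutive identical characters in 'bccdcc':
  pos 0-1: 'b' vs 'c' -> different
  pos 1-2: 'c' vs 'c' -> MATCH ('cc')
  pos 2-3: 'c' vs 'd' -> different
  pos 3-4: 'd' vs 'c' -> different
  pos 4-5: 'c' vs 'c' -> MATCH ('cc')
Consecutive identical pairs: ['cc', 'cc']
Count: 2

2


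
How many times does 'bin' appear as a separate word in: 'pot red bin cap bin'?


Scanning each word for exact match 'bin':
  Word 1: 'pot' -> no
  Word 2: 'red' -> no
  Word 3: 'bin' -> MATCH
  Word 4: 'cap' -> no
  Word 5: 'bin' -> MATCH
Total matches: 2

2


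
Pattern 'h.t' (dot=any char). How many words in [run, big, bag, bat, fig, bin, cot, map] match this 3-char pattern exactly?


Pattern 'h.t' means: starts with 'h', any single char, ends with 't'.
Checking each word (must be exactly 3 chars):
  'run' (len=3): no
  'big' (len=3): no
  'bag' (len=3): no
  'bat' (len=3): no
  'fig' (len=3): no
  'bin' (len=3): no
  'cot' (len=3): no
  'map' (len=3): no
Matching words: []
Total: 0

0


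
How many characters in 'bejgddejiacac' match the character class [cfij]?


Character class [cfij] matches any of: {c, f, i, j}
Scanning string 'bejgddejiacac' character by character:
  pos 0: 'b' -> no
  pos 1: 'e' -> no
  pos 2: 'j' -> MATCH
  pos 3: 'g' -> no
  pos 4: 'd' -> no
  pos 5: 'd' -> no
  pos 6: 'e' -> no
  pos 7: 'j' -> MATCH
  pos 8: 'i' -> MATCH
  pos 9: 'a' -> no
  pos 10: 'c' -> MATCH
  pos 11: 'a' -> no
  pos 12: 'c' -> MATCH
Total matches: 5

5
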